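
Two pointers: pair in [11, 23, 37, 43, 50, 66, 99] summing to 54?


lo=0(11)+hi=6(99)=110
lo=0(11)+hi=5(66)=77
lo=0(11)+hi=4(50)=61
lo=0(11)+hi=3(43)=54

Yes: 11+43=54


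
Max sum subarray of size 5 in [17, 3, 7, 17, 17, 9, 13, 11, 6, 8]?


[0:5]: 61
[1:6]: 53
[2:7]: 63
[3:8]: 67
[4:9]: 56
[5:10]: 47

Max: 67 at [3:8]


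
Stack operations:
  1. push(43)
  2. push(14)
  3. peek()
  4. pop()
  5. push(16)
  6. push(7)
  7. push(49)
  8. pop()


push(43) -> [43]
push(14) -> [43, 14]
peek()->14
pop()->14, [43]
push(16) -> [43, 16]
push(7) -> [43, 16, 7]
push(49) -> [43, 16, 7, 49]
pop()->49, [43, 16, 7]

Final stack: [43, 16, 7]


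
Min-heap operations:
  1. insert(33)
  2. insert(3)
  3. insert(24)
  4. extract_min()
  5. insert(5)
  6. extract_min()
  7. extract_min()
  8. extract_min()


insert(33) -> [33]
insert(3) -> [3, 33]
insert(24) -> [3, 33, 24]
extract_min()->3, [24, 33]
insert(5) -> [5, 33, 24]
extract_min()->5, [24, 33]
extract_min()->24, [33]
extract_min()->33, []

Final heap: []


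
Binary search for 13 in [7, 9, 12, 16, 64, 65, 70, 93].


Step 1: lo=0, hi=7, mid=3, val=16
Step 2: lo=0, hi=2, mid=1, val=9
Step 3: lo=2, hi=2, mid=2, val=12

Not found


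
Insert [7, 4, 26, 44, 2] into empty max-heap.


Insert 7: [7]
Insert 4: [7, 4]
Insert 26: [26, 4, 7]
Insert 44: [44, 26, 7, 4]
Insert 2: [44, 26, 7, 4, 2]

Final heap: [44, 26, 7, 4, 2]


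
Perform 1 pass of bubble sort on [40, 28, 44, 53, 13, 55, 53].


Initial: [40, 28, 44, 53, 13, 55, 53]
Pass 1: [28, 40, 44, 13, 53, 53, 55] (3 swaps)

After 1 pass: [28, 40, 44, 13, 53, 53, 55]


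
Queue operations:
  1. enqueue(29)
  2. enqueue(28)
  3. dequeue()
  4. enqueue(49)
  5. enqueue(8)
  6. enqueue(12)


enqueue(29) -> [29]
enqueue(28) -> [29, 28]
dequeue()->29, [28]
enqueue(49) -> [28, 49]
enqueue(8) -> [28, 49, 8]
enqueue(12) -> [28, 49, 8, 12]

Final queue: [28, 49, 8, 12]


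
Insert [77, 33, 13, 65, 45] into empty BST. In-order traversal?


Insert 77: root
Insert 33: L from 77
Insert 13: L from 77 -> L from 33
Insert 65: L from 77 -> R from 33
Insert 45: L from 77 -> R from 33 -> L from 65

In-order: [13, 33, 45, 65, 77]


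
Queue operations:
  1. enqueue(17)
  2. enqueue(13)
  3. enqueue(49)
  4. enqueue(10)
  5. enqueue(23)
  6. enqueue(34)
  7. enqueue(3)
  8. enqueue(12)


enqueue(17) -> [17]
enqueue(13) -> [17, 13]
enqueue(49) -> [17, 13, 49]
enqueue(10) -> [17, 13, 49, 10]
enqueue(23) -> [17, 13, 49, 10, 23]
enqueue(34) -> [17, 13, 49, 10, 23, 34]
enqueue(3) -> [17, 13, 49, 10, 23, 34, 3]
enqueue(12) -> [17, 13, 49, 10, 23, 34, 3, 12]

Final queue: [17, 13, 49, 10, 23, 34, 3, 12]


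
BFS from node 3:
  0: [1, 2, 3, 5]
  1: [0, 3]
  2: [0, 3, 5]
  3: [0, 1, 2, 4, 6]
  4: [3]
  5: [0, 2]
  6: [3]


Visit 3, enqueue [0, 1, 2, 4, 6]
Visit 0, enqueue [5]
Visit 1, enqueue []
Visit 2, enqueue []
Visit 4, enqueue []
Visit 6, enqueue []
Visit 5, enqueue []

BFS order: [3, 0, 1, 2, 4, 6, 5]


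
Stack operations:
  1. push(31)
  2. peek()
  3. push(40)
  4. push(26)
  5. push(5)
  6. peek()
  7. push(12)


push(31) -> [31]
peek()->31
push(40) -> [31, 40]
push(26) -> [31, 40, 26]
push(5) -> [31, 40, 26, 5]
peek()->5
push(12) -> [31, 40, 26, 5, 12]

Final stack: [31, 40, 26, 5, 12]


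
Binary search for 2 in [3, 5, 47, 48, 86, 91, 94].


Step 1: lo=0, hi=6, mid=3, val=48
Step 2: lo=0, hi=2, mid=1, val=5
Step 3: lo=0, hi=0, mid=0, val=3

Not found


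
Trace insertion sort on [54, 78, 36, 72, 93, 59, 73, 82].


Initial: [54, 78, 36, 72, 93, 59, 73, 82]
Insert 78: [54, 78, 36, 72, 93, 59, 73, 82]
Insert 36: [36, 54, 78, 72, 93, 59, 73, 82]
Insert 72: [36, 54, 72, 78, 93, 59, 73, 82]
Insert 93: [36, 54, 72, 78, 93, 59, 73, 82]
Insert 59: [36, 54, 59, 72, 78, 93, 73, 82]
Insert 73: [36, 54, 59, 72, 73, 78, 93, 82]
Insert 82: [36, 54, 59, 72, 73, 78, 82, 93]

Sorted: [36, 54, 59, 72, 73, 78, 82, 93]


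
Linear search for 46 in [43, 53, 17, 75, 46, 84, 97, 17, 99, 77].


i=0: 43!=46
i=1: 53!=46
i=2: 17!=46
i=3: 75!=46
i=4: 46==46 found!

Found at 4, 5 comps


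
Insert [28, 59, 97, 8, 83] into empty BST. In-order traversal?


Insert 28: root
Insert 59: R from 28
Insert 97: R from 28 -> R from 59
Insert 8: L from 28
Insert 83: R from 28 -> R from 59 -> L from 97

In-order: [8, 28, 59, 83, 97]


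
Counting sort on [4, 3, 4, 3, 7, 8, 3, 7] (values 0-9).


Input: [4, 3, 4, 3, 7, 8, 3, 7]
Counts: [0, 0, 0, 3, 2, 0, 0, 2, 1, 0]

Sorted: [3, 3, 3, 4, 4, 7, 7, 8]


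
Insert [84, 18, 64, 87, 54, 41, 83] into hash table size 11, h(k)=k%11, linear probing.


Insert 84: h=7 -> slot 7
Insert 18: h=7, 1 probes -> slot 8
Insert 64: h=9 -> slot 9
Insert 87: h=10 -> slot 10
Insert 54: h=10, 1 probes -> slot 0
Insert 41: h=8, 4 probes -> slot 1
Insert 83: h=6 -> slot 6

Table: [54, 41, None, None, None, None, 83, 84, 18, 64, 87]


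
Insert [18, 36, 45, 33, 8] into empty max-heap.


Insert 18: [18]
Insert 36: [36, 18]
Insert 45: [45, 18, 36]
Insert 33: [45, 33, 36, 18]
Insert 8: [45, 33, 36, 18, 8]

Final heap: [45, 33, 36, 18, 8]


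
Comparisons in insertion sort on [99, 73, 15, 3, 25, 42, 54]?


Algorithm: insertion sort
Input: [99, 73, 15, 3, 25, 42, 54]
Sorted: [3, 15, 25, 42, 54, 73, 99]

15


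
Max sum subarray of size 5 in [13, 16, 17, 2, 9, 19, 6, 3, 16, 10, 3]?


[0:5]: 57
[1:6]: 63
[2:7]: 53
[3:8]: 39
[4:9]: 53
[5:10]: 54
[6:11]: 38

Max: 63 at [1:6]


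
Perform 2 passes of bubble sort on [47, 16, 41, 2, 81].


Initial: [47, 16, 41, 2, 81]
Pass 1: [16, 41, 2, 47, 81] (3 swaps)
Pass 2: [16, 2, 41, 47, 81] (1 swaps)

After 2 passes: [16, 2, 41, 47, 81]


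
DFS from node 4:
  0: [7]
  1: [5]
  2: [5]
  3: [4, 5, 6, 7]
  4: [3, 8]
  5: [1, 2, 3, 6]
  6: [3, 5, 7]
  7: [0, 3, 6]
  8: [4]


Visit 4, push [8, 3]
Visit 3, push [7, 6, 5]
Visit 5, push [6, 2, 1]
Visit 1, push []
Visit 2, push []
Visit 6, push [7]
Visit 7, push [0]
Visit 0, push []
Visit 8, push []

DFS order: [4, 3, 5, 1, 2, 6, 7, 0, 8]


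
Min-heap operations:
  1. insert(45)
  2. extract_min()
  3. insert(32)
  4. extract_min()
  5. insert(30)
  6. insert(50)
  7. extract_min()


insert(45) -> [45]
extract_min()->45, []
insert(32) -> [32]
extract_min()->32, []
insert(30) -> [30]
insert(50) -> [30, 50]
extract_min()->30, [50]

Final heap: [50]


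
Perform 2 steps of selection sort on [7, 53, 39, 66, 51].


Initial: [7, 53, 39, 66, 51]
Step 1: min=7 at 0
  Swap: [7, 53, 39, 66, 51]
Step 2: min=39 at 2
  Swap: [7, 39, 53, 66, 51]

After 2 steps: [7, 39, 53, 66, 51]


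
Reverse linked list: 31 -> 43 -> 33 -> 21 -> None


Step 1: curr=31, set curr.next=prev(None) | reversed so far: 31
Step 2: curr=43, set curr.next=prev(31) | reversed so far: 43 -> 31
Step 3: curr=33, set curr.next=prev(43) | reversed so far: 33 -> 43 -> 31
Step 4: curr=21, set curr.next=prev(33) | reversed so far: 21 -> 33 -> 43 -> 31

21 -> 33 -> 43 -> 31 -> None


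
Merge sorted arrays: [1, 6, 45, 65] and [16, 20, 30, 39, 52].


Take 1 from A
Take 6 from A
Take 16 from B
Take 20 from B
Take 30 from B
Take 39 from B
Take 45 from A
Take 52 from B

Merged: [1, 6, 16, 20, 30, 39, 45, 52, 65]


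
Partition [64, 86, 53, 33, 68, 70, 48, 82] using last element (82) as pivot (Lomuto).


Pivot: 82
  64 <= 82: advance i (no swap)
  53 <= 82: swap -> [64, 53, 86, 33, 68, 70, 48, 82]
  33 <= 82: swap -> [64, 53, 33, 86, 68, 70, 48, 82]
  68 <= 82: swap -> [64, 53, 33, 68, 86, 70, 48, 82]
  70 <= 82: swap -> [64, 53, 33, 68, 70, 86, 48, 82]
  48 <= 82: swap -> [64, 53, 33, 68, 70, 48, 86, 82]
Place pivot at 6: [64, 53, 33, 68, 70, 48, 82, 86]

Partitioned: [64, 53, 33, 68, 70, 48, 82, 86]


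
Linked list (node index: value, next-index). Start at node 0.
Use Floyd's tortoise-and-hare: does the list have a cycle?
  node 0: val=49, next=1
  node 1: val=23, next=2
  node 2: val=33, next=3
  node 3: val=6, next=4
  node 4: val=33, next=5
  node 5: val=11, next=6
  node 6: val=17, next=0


Floyd's tortoise (slow, +1) and hare (fast, +2):
  init: slow=0, fast=0
  step 1: slow=1, fast=2
  step 2: slow=2, fast=4
  step 3: slow=3, fast=6
  step 4: slow=4, fast=1
  step 5: slow=5, fast=3
  step 6: slow=6, fast=5
  step 7: slow=0, fast=0
  slow == fast at node 0: cycle detected

Cycle: yes


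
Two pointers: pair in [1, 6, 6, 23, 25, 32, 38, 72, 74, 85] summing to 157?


lo=0(1)+hi=9(85)=86
lo=1(6)+hi=9(85)=91
lo=2(6)+hi=9(85)=91
lo=3(23)+hi=9(85)=108
lo=4(25)+hi=9(85)=110
lo=5(32)+hi=9(85)=117
lo=6(38)+hi=9(85)=123
lo=7(72)+hi=9(85)=157

Yes: 72+85=157


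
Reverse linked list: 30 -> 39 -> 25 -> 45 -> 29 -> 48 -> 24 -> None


Step 1: curr=30, set curr.next=prev(None) | reversed so far: 30
Step 2: curr=39, set curr.next=prev(30) | reversed so far: 39 -> 30
Step 3: curr=25, set curr.next=prev(39) | reversed so far: 25 -> 39 -> 30
Step 4: curr=45, set curr.next=prev(25) | reversed so far: 45 -> 25 -> 39 -> 30
Step 5: curr=29, set curr.next=prev(45) | reversed so far: 29 -> 45 -> 25 -> 39 -> 30
Step 6: curr=48, set curr.next=prev(29) | reversed so far: 48 -> 29 -> 45 -> 25 -> 39 -> 30
Step 7: curr=24, set curr.next=prev(48) | reversed so far: 24 -> 48 -> 29 -> 45 -> 25 -> 39 -> 30

24 -> 48 -> 29 -> 45 -> 25 -> 39 -> 30 -> None


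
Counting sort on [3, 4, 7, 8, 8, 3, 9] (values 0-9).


Input: [3, 4, 7, 8, 8, 3, 9]
Counts: [0, 0, 0, 2, 1, 0, 0, 1, 2, 1]

Sorted: [3, 3, 4, 7, 8, 8, 9]


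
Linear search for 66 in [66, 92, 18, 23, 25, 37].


i=0: 66==66 found!

Found at 0, 1 comps


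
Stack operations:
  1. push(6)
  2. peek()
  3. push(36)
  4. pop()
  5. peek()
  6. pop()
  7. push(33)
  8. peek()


push(6) -> [6]
peek()->6
push(36) -> [6, 36]
pop()->36, [6]
peek()->6
pop()->6, []
push(33) -> [33]
peek()->33

Final stack: [33]


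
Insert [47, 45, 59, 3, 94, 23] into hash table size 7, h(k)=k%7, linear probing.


Insert 47: h=5 -> slot 5
Insert 45: h=3 -> slot 3
Insert 59: h=3, 1 probes -> slot 4
Insert 3: h=3, 3 probes -> slot 6
Insert 94: h=3, 4 probes -> slot 0
Insert 23: h=2 -> slot 2

Table: [94, None, 23, 45, 59, 47, 3]


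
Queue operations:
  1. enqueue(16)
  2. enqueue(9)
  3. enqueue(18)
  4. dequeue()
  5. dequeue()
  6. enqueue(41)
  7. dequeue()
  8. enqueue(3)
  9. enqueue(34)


enqueue(16) -> [16]
enqueue(9) -> [16, 9]
enqueue(18) -> [16, 9, 18]
dequeue()->16, [9, 18]
dequeue()->9, [18]
enqueue(41) -> [18, 41]
dequeue()->18, [41]
enqueue(3) -> [41, 3]
enqueue(34) -> [41, 3, 34]

Final queue: [41, 3, 34]


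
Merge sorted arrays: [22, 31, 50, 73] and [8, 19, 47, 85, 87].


Take 8 from B
Take 19 from B
Take 22 from A
Take 31 from A
Take 47 from B
Take 50 from A
Take 73 from A

Merged: [8, 19, 22, 31, 47, 50, 73, 85, 87]


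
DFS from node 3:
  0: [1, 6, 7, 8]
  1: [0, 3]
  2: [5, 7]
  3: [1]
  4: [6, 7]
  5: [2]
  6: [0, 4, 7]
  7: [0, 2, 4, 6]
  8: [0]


Visit 3, push [1]
Visit 1, push [0]
Visit 0, push [8, 7, 6]
Visit 6, push [7, 4]
Visit 4, push [7]
Visit 7, push [2]
Visit 2, push [5]
Visit 5, push []
Visit 8, push []

DFS order: [3, 1, 0, 6, 4, 7, 2, 5, 8]


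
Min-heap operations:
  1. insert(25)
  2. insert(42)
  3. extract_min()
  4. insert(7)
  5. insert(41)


insert(25) -> [25]
insert(42) -> [25, 42]
extract_min()->25, [42]
insert(7) -> [7, 42]
insert(41) -> [7, 42, 41]

Final heap: [7, 42, 41]


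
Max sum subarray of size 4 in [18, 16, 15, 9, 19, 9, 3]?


[0:4]: 58
[1:5]: 59
[2:6]: 52
[3:7]: 40

Max: 59 at [1:5]


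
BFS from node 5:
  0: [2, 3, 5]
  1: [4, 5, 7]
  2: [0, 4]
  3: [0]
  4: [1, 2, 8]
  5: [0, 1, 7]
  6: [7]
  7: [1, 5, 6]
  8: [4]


Visit 5, enqueue [0, 1, 7]
Visit 0, enqueue [2, 3]
Visit 1, enqueue [4]
Visit 7, enqueue [6]
Visit 2, enqueue []
Visit 3, enqueue []
Visit 4, enqueue [8]
Visit 6, enqueue []
Visit 8, enqueue []

BFS order: [5, 0, 1, 7, 2, 3, 4, 6, 8]


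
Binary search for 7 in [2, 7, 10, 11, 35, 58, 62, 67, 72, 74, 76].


Step 1: lo=0, hi=10, mid=5, val=58
Step 2: lo=0, hi=4, mid=2, val=10
Step 3: lo=0, hi=1, mid=0, val=2
Step 4: lo=1, hi=1, mid=1, val=7

Found at index 1


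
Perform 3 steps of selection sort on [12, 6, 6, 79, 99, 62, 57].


Initial: [12, 6, 6, 79, 99, 62, 57]
Step 1: min=6 at 1
  Swap: [6, 12, 6, 79, 99, 62, 57]
Step 2: min=6 at 2
  Swap: [6, 6, 12, 79, 99, 62, 57]
Step 3: min=12 at 2
  Swap: [6, 6, 12, 79, 99, 62, 57]

After 3 steps: [6, 6, 12, 79, 99, 62, 57]


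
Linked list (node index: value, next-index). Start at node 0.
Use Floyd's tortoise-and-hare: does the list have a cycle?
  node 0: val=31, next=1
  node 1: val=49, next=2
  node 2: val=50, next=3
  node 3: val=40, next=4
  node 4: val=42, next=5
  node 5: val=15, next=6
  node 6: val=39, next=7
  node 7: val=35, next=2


Floyd's tortoise (slow, +1) and hare (fast, +2):
  init: slow=0, fast=0
  step 1: slow=1, fast=2
  step 2: slow=2, fast=4
  step 3: slow=3, fast=6
  step 4: slow=4, fast=2
  step 5: slow=5, fast=4
  step 6: slow=6, fast=6
  slow == fast at node 6: cycle detected

Cycle: yes


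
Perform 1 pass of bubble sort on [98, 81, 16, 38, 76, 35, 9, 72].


Initial: [98, 81, 16, 38, 76, 35, 9, 72]
Pass 1: [81, 16, 38, 76, 35, 9, 72, 98] (7 swaps)

After 1 pass: [81, 16, 38, 76, 35, 9, 72, 98]


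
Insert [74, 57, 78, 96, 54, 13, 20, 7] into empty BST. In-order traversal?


Insert 74: root
Insert 57: L from 74
Insert 78: R from 74
Insert 96: R from 74 -> R from 78
Insert 54: L from 74 -> L from 57
Insert 13: L from 74 -> L from 57 -> L from 54
Insert 20: L from 74 -> L from 57 -> L from 54 -> R from 13
Insert 7: L from 74 -> L from 57 -> L from 54 -> L from 13

In-order: [7, 13, 20, 54, 57, 74, 78, 96]


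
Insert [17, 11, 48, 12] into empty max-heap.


Insert 17: [17]
Insert 11: [17, 11]
Insert 48: [48, 11, 17]
Insert 12: [48, 12, 17, 11]

Final heap: [48, 12, 17, 11]


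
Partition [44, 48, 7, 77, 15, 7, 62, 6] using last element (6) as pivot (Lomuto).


Pivot: 6
Place pivot at 0: [6, 48, 7, 77, 15, 7, 62, 44]

Partitioned: [6, 48, 7, 77, 15, 7, 62, 44]


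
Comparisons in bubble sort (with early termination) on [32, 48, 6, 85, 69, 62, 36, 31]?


Algorithm: bubble sort (with early termination)
Input: [32, 48, 6, 85, 69, 62, 36, 31]
Sorted: [6, 31, 32, 36, 48, 62, 69, 85]

28


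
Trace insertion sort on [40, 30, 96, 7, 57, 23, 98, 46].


Initial: [40, 30, 96, 7, 57, 23, 98, 46]
Insert 30: [30, 40, 96, 7, 57, 23, 98, 46]
Insert 96: [30, 40, 96, 7, 57, 23, 98, 46]
Insert 7: [7, 30, 40, 96, 57, 23, 98, 46]
Insert 57: [7, 30, 40, 57, 96, 23, 98, 46]
Insert 23: [7, 23, 30, 40, 57, 96, 98, 46]
Insert 98: [7, 23, 30, 40, 57, 96, 98, 46]
Insert 46: [7, 23, 30, 40, 46, 57, 96, 98]

Sorted: [7, 23, 30, 40, 46, 57, 96, 98]


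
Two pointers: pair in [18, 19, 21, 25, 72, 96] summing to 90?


lo=0(18)+hi=5(96)=114
lo=0(18)+hi=4(72)=90

Yes: 18+72=90


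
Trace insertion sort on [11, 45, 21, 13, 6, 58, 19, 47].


Initial: [11, 45, 21, 13, 6, 58, 19, 47]
Insert 45: [11, 45, 21, 13, 6, 58, 19, 47]
Insert 21: [11, 21, 45, 13, 6, 58, 19, 47]
Insert 13: [11, 13, 21, 45, 6, 58, 19, 47]
Insert 6: [6, 11, 13, 21, 45, 58, 19, 47]
Insert 58: [6, 11, 13, 21, 45, 58, 19, 47]
Insert 19: [6, 11, 13, 19, 21, 45, 58, 47]
Insert 47: [6, 11, 13, 19, 21, 45, 47, 58]

Sorted: [6, 11, 13, 19, 21, 45, 47, 58]


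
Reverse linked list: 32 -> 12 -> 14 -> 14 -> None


Step 1: curr=32, set curr.next=prev(None) | reversed so far: 32
Step 2: curr=12, set curr.next=prev(32) | reversed so far: 12 -> 32
Step 3: curr=14, set curr.next=prev(12) | reversed so far: 14 -> 12 -> 32
Step 4: curr=14, set curr.next=prev(14) | reversed so far: 14 -> 14 -> 12 -> 32

14 -> 14 -> 12 -> 32 -> None


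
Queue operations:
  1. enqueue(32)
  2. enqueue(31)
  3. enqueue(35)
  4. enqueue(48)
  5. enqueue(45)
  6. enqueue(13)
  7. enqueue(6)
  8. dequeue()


enqueue(32) -> [32]
enqueue(31) -> [32, 31]
enqueue(35) -> [32, 31, 35]
enqueue(48) -> [32, 31, 35, 48]
enqueue(45) -> [32, 31, 35, 48, 45]
enqueue(13) -> [32, 31, 35, 48, 45, 13]
enqueue(6) -> [32, 31, 35, 48, 45, 13, 6]
dequeue()->32, [31, 35, 48, 45, 13, 6]

Final queue: [31, 35, 48, 45, 13, 6]


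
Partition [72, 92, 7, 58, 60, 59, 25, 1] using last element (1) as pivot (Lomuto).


Pivot: 1
Place pivot at 0: [1, 92, 7, 58, 60, 59, 25, 72]

Partitioned: [1, 92, 7, 58, 60, 59, 25, 72]


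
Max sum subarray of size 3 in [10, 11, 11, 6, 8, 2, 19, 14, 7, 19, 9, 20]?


[0:3]: 32
[1:4]: 28
[2:5]: 25
[3:6]: 16
[4:7]: 29
[5:8]: 35
[6:9]: 40
[7:10]: 40
[8:11]: 35
[9:12]: 48

Max: 48 at [9:12]


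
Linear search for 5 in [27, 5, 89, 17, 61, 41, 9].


i=0: 27!=5
i=1: 5==5 found!

Found at 1, 2 comps


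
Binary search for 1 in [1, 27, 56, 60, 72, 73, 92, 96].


Step 1: lo=0, hi=7, mid=3, val=60
Step 2: lo=0, hi=2, mid=1, val=27
Step 3: lo=0, hi=0, mid=0, val=1

Found at index 0


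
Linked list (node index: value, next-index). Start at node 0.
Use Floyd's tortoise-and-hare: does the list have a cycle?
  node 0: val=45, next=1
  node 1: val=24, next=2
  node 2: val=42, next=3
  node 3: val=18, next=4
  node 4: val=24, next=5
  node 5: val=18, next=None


Floyd's tortoise (slow, +1) and hare (fast, +2):
  init: slow=0, fast=0
  step 1: slow=1, fast=2
  step 2: slow=2, fast=4
  step 3: fast 4->5->None, no cycle

Cycle: no


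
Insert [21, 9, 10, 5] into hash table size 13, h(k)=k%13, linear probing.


Insert 21: h=8 -> slot 8
Insert 9: h=9 -> slot 9
Insert 10: h=10 -> slot 10
Insert 5: h=5 -> slot 5

Table: [None, None, None, None, None, 5, None, None, 21, 9, 10, None, None]


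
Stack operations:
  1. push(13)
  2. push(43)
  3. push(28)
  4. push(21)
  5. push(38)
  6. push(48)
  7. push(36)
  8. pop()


push(13) -> [13]
push(43) -> [13, 43]
push(28) -> [13, 43, 28]
push(21) -> [13, 43, 28, 21]
push(38) -> [13, 43, 28, 21, 38]
push(48) -> [13, 43, 28, 21, 38, 48]
push(36) -> [13, 43, 28, 21, 38, 48, 36]
pop()->36, [13, 43, 28, 21, 38, 48]

Final stack: [13, 43, 28, 21, 38, 48]


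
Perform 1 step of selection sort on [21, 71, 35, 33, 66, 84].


Initial: [21, 71, 35, 33, 66, 84]
Step 1: min=21 at 0
  Swap: [21, 71, 35, 33, 66, 84]

After 1 step: [21, 71, 35, 33, 66, 84]


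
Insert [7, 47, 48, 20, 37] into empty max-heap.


Insert 7: [7]
Insert 47: [47, 7]
Insert 48: [48, 7, 47]
Insert 20: [48, 20, 47, 7]
Insert 37: [48, 37, 47, 7, 20]

Final heap: [48, 37, 47, 7, 20]


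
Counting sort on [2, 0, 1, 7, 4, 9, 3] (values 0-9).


Input: [2, 0, 1, 7, 4, 9, 3]
Counts: [1, 1, 1, 1, 1, 0, 0, 1, 0, 1]

Sorted: [0, 1, 2, 3, 4, 7, 9]


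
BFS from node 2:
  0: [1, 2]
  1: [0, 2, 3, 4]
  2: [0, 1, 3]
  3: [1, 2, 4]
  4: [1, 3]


Visit 2, enqueue [0, 1, 3]
Visit 0, enqueue []
Visit 1, enqueue [4]
Visit 3, enqueue []
Visit 4, enqueue []

BFS order: [2, 0, 1, 3, 4]


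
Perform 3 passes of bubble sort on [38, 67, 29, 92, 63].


Initial: [38, 67, 29, 92, 63]
Pass 1: [38, 29, 67, 63, 92] (2 swaps)
Pass 2: [29, 38, 63, 67, 92] (2 swaps)
Pass 3: [29, 38, 63, 67, 92] (0 swaps)

After 3 passes: [29, 38, 63, 67, 92]


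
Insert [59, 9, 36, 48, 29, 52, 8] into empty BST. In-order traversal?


Insert 59: root
Insert 9: L from 59
Insert 36: L from 59 -> R from 9
Insert 48: L from 59 -> R from 9 -> R from 36
Insert 29: L from 59 -> R from 9 -> L from 36
Insert 52: L from 59 -> R from 9 -> R from 36 -> R from 48
Insert 8: L from 59 -> L from 9

In-order: [8, 9, 29, 36, 48, 52, 59]


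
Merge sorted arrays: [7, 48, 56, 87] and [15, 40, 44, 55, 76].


Take 7 from A
Take 15 from B
Take 40 from B
Take 44 from B
Take 48 from A
Take 55 from B
Take 56 from A
Take 76 from B

Merged: [7, 15, 40, 44, 48, 55, 56, 76, 87]


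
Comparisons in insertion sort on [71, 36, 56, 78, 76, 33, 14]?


Algorithm: insertion sort
Input: [71, 36, 56, 78, 76, 33, 14]
Sorted: [14, 33, 36, 56, 71, 76, 78]

17


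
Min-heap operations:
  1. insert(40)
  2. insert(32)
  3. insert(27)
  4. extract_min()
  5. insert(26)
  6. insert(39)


insert(40) -> [40]
insert(32) -> [32, 40]
insert(27) -> [27, 40, 32]
extract_min()->27, [32, 40]
insert(26) -> [26, 40, 32]
insert(39) -> [26, 39, 32, 40]

Final heap: [26, 39, 32, 40]


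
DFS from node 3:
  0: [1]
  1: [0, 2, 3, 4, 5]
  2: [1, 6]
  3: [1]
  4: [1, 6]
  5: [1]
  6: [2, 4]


Visit 3, push [1]
Visit 1, push [5, 4, 2, 0]
Visit 0, push []
Visit 2, push [6]
Visit 6, push [4]
Visit 4, push []
Visit 5, push []

DFS order: [3, 1, 0, 2, 6, 4, 5]


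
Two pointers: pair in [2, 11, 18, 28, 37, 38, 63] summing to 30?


lo=0(2)+hi=6(63)=65
lo=0(2)+hi=5(38)=40
lo=0(2)+hi=4(37)=39
lo=0(2)+hi=3(28)=30

Yes: 2+28=30


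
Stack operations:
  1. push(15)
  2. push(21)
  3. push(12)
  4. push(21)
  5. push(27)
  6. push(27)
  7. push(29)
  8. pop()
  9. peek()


push(15) -> [15]
push(21) -> [15, 21]
push(12) -> [15, 21, 12]
push(21) -> [15, 21, 12, 21]
push(27) -> [15, 21, 12, 21, 27]
push(27) -> [15, 21, 12, 21, 27, 27]
push(29) -> [15, 21, 12, 21, 27, 27, 29]
pop()->29, [15, 21, 12, 21, 27, 27]
peek()->27

Final stack: [15, 21, 12, 21, 27, 27]


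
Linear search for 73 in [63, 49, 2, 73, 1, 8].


i=0: 63!=73
i=1: 49!=73
i=2: 2!=73
i=3: 73==73 found!

Found at 3, 4 comps


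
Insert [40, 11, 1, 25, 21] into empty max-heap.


Insert 40: [40]
Insert 11: [40, 11]
Insert 1: [40, 11, 1]
Insert 25: [40, 25, 1, 11]
Insert 21: [40, 25, 1, 11, 21]

Final heap: [40, 25, 1, 11, 21]


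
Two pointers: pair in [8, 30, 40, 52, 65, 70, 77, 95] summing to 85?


lo=0(8)+hi=7(95)=103
lo=0(8)+hi=6(77)=85

Yes: 8+77=85


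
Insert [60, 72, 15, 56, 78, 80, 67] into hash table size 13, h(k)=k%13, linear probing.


Insert 60: h=8 -> slot 8
Insert 72: h=7 -> slot 7
Insert 15: h=2 -> slot 2
Insert 56: h=4 -> slot 4
Insert 78: h=0 -> slot 0
Insert 80: h=2, 1 probes -> slot 3
Insert 67: h=2, 3 probes -> slot 5

Table: [78, None, 15, 80, 56, 67, None, 72, 60, None, None, None, None]


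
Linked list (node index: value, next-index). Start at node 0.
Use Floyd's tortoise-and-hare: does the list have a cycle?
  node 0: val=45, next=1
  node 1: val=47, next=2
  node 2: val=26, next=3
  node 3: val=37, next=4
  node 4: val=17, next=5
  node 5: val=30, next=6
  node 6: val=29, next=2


Floyd's tortoise (slow, +1) and hare (fast, +2):
  init: slow=0, fast=0
  step 1: slow=1, fast=2
  step 2: slow=2, fast=4
  step 3: slow=3, fast=6
  step 4: slow=4, fast=3
  step 5: slow=5, fast=5
  slow == fast at node 5: cycle detected

Cycle: yes


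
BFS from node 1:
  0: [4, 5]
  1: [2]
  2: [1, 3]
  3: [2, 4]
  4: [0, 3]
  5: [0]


Visit 1, enqueue [2]
Visit 2, enqueue [3]
Visit 3, enqueue [4]
Visit 4, enqueue [0]
Visit 0, enqueue [5]
Visit 5, enqueue []

BFS order: [1, 2, 3, 4, 0, 5]


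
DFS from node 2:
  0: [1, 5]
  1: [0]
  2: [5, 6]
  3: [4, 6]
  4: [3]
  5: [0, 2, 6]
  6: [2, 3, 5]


Visit 2, push [6, 5]
Visit 5, push [6, 0]
Visit 0, push [1]
Visit 1, push []
Visit 6, push [3]
Visit 3, push [4]
Visit 4, push []

DFS order: [2, 5, 0, 1, 6, 3, 4]


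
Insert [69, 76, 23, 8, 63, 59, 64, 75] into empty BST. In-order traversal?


Insert 69: root
Insert 76: R from 69
Insert 23: L from 69
Insert 8: L from 69 -> L from 23
Insert 63: L from 69 -> R from 23
Insert 59: L from 69 -> R from 23 -> L from 63
Insert 64: L from 69 -> R from 23 -> R from 63
Insert 75: R from 69 -> L from 76

In-order: [8, 23, 59, 63, 64, 69, 75, 76]


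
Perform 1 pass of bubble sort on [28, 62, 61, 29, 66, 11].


Initial: [28, 62, 61, 29, 66, 11]
Pass 1: [28, 61, 29, 62, 11, 66] (3 swaps)

After 1 pass: [28, 61, 29, 62, 11, 66]


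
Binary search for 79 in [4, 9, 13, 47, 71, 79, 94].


Step 1: lo=0, hi=6, mid=3, val=47
Step 2: lo=4, hi=6, mid=5, val=79

Found at index 5


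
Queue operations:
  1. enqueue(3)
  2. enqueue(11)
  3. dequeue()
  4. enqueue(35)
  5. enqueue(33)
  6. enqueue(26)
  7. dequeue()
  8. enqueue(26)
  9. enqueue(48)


enqueue(3) -> [3]
enqueue(11) -> [3, 11]
dequeue()->3, [11]
enqueue(35) -> [11, 35]
enqueue(33) -> [11, 35, 33]
enqueue(26) -> [11, 35, 33, 26]
dequeue()->11, [35, 33, 26]
enqueue(26) -> [35, 33, 26, 26]
enqueue(48) -> [35, 33, 26, 26, 48]

Final queue: [35, 33, 26, 26, 48]


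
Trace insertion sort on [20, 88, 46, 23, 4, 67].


Initial: [20, 88, 46, 23, 4, 67]
Insert 88: [20, 88, 46, 23, 4, 67]
Insert 46: [20, 46, 88, 23, 4, 67]
Insert 23: [20, 23, 46, 88, 4, 67]
Insert 4: [4, 20, 23, 46, 88, 67]
Insert 67: [4, 20, 23, 46, 67, 88]

Sorted: [4, 20, 23, 46, 67, 88]


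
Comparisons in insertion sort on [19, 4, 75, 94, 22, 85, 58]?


Algorithm: insertion sort
Input: [19, 4, 75, 94, 22, 85, 58]
Sorted: [4, 19, 22, 58, 75, 85, 94]

12


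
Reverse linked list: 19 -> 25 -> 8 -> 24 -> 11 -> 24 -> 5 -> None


Step 1: curr=19, set curr.next=prev(None) | reversed so far: 19
Step 2: curr=25, set curr.next=prev(19) | reversed so far: 25 -> 19
Step 3: curr=8, set curr.next=prev(25) | reversed so far: 8 -> 25 -> 19
Step 4: curr=24, set curr.next=prev(8) | reversed so far: 24 -> 8 -> 25 -> 19
Step 5: curr=11, set curr.next=prev(24) | reversed so far: 11 -> 24 -> 8 -> 25 -> 19
Step 6: curr=24, set curr.next=prev(11) | reversed so far: 24 -> 11 -> 24 -> 8 -> 25 -> 19
Step 7: curr=5, set curr.next=prev(24) | reversed so far: 5 -> 24 -> 11 -> 24 -> 8 -> 25 -> 19

5 -> 24 -> 11 -> 24 -> 8 -> 25 -> 19 -> None


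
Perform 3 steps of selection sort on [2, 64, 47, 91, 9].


Initial: [2, 64, 47, 91, 9]
Step 1: min=2 at 0
  Swap: [2, 64, 47, 91, 9]
Step 2: min=9 at 4
  Swap: [2, 9, 47, 91, 64]
Step 3: min=47 at 2
  Swap: [2, 9, 47, 91, 64]

After 3 steps: [2, 9, 47, 91, 64]


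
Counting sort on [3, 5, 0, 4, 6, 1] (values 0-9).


Input: [3, 5, 0, 4, 6, 1]
Counts: [1, 1, 0, 1, 1, 1, 1, 0, 0, 0]

Sorted: [0, 1, 3, 4, 5, 6]


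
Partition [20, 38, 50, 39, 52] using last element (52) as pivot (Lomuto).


Pivot: 52
  20 <= 52: advance i (no swap)
  38 <= 52: advance i (no swap)
  50 <= 52: advance i (no swap)
  39 <= 52: advance i (no swap)
Place pivot at 4: [20, 38, 50, 39, 52]

Partitioned: [20, 38, 50, 39, 52]


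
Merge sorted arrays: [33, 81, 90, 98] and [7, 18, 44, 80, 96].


Take 7 from B
Take 18 from B
Take 33 from A
Take 44 from B
Take 80 from B
Take 81 from A
Take 90 from A
Take 96 from B

Merged: [7, 18, 33, 44, 80, 81, 90, 96, 98]


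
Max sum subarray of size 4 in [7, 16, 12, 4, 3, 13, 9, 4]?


[0:4]: 39
[1:5]: 35
[2:6]: 32
[3:7]: 29
[4:8]: 29

Max: 39 at [0:4]


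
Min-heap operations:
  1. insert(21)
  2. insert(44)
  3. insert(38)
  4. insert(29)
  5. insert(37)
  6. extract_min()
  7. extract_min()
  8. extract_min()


insert(21) -> [21]
insert(44) -> [21, 44]
insert(38) -> [21, 44, 38]
insert(29) -> [21, 29, 38, 44]
insert(37) -> [21, 29, 38, 44, 37]
extract_min()->21, [29, 37, 38, 44]
extract_min()->29, [37, 44, 38]
extract_min()->37, [38, 44]

Final heap: [38, 44]


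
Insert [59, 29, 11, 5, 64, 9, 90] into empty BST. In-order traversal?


Insert 59: root
Insert 29: L from 59
Insert 11: L from 59 -> L from 29
Insert 5: L from 59 -> L from 29 -> L from 11
Insert 64: R from 59
Insert 9: L from 59 -> L from 29 -> L from 11 -> R from 5
Insert 90: R from 59 -> R from 64

In-order: [5, 9, 11, 29, 59, 64, 90]


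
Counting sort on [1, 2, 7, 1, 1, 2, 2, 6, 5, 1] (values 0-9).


Input: [1, 2, 7, 1, 1, 2, 2, 6, 5, 1]
Counts: [0, 4, 3, 0, 0, 1, 1, 1, 0, 0]

Sorted: [1, 1, 1, 1, 2, 2, 2, 5, 6, 7]


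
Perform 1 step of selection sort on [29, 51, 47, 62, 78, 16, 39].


Initial: [29, 51, 47, 62, 78, 16, 39]
Step 1: min=16 at 5
  Swap: [16, 51, 47, 62, 78, 29, 39]

After 1 step: [16, 51, 47, 62, 78, 29, 39]


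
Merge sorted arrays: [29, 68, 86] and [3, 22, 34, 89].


Take 3 from B
Take 22 from B
Take 29 from A
Take 34 from B
Take 68 from A
Take 86 from A

Merged: [3, 22, 29, 34, 68, 86, 89]


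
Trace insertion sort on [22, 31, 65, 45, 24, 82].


Initial: [22, 31, 65, 45, 24, 82]
Insert 31: [22, 31, 65, 45, 24, 82]
Insert 65: [22, 31, 65, 45, 24, 82]
Insert 45: [22, 31, 45, 65, 24, 82]
Insert 24: [22, 24, 31, 45, 65, 82]
Insert 82: [22, 24, 31, 45, 65, 82]

Sorted: [22, 24, 31, 45, 65, 82]


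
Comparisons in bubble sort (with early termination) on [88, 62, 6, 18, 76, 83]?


Algorithm: bubble sort (with early termination)
Input: [88, 62, 6, 18, 76, 83]
Sorted: [6, 18, 62, 76, 83, 88]

12


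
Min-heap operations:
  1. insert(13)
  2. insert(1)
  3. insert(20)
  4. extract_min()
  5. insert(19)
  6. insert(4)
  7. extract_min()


insert(13) -> [13]
insert(1) -> [1, 13]
insert(20) -> [1, 13, 20]
extract_min()->1, [13, 20]
insert(19) -> [13, 20, 19]
insert(4) -> [4, 13, 19, 20]
extract_min()->4, [13, 20, 19]

Final heap: [13, 20, 19]


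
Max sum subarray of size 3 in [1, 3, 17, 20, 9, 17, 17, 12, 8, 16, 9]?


[0:3]: 21
[1:4]: 40
[2:5]: 46
[3:6]: 46
[4:7]: 43
[5:8]: 46
[6:9]: 37
[7:10]: 36
[8:11]: 33

Max: 46 at [2:5]


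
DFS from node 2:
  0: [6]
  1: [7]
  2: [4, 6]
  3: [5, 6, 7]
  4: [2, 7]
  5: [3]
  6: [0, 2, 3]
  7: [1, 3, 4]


Visit 2, push [6, 4]
Visit 4, push [7]
Visit 7, push [3, 1]
Visit 1, push []
Visit 3, push [6, 5]
Visit 5, push []
Visit 6, push [0]
Visit 0, push []

DFS order: [2, 4, 7, 1, 3, 5, 6, 0]


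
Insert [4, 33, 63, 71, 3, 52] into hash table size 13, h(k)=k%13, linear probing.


Insert 4: h=4 -> slot 4
Insert 33: h=7 -> slot 7
Insert 63: h=11 -> slot 11
Insert 71: h=6 -> slot 6
Insert 3: h=3 -> slot 3
Insert 52: h=0 -> slot 0

Table: [52, None, None, 3, 4, None, 71, 33, None, None, None, 63, None]


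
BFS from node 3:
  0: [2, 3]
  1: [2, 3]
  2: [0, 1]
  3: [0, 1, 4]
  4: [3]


Visit 3, enqueue [0, 1, 4]
Visit 0, enqueue [2]
Visit 1, enqueue []
Visit 4, enqueue []
Visit 2, enqueue []

BFS order: [3, 0, 1, 4, 2]


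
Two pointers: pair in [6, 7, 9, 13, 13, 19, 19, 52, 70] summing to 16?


lo=0(6)+hi=8(70)=76
lo=0(6)+hi=7(52)=58
lo=0(6)+hi=6(19)=25
lo=0(6)+hi=5(19)=25
lo=0(6)+hi=4(13)=19
lo=0(6)+hi=3(13)=19
lo=0(6)+hi=2(9)=15
lo=1(7)+hi=2(9)=16

Yes: 7+9=16


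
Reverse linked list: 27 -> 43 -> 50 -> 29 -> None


Step 1: curr=27, set curr.next=prev(None) | reversed so far: 27
Step 2: curr=43, set curr.next=prev(27) | reversed so far: 43 -> 27
Step 3: curr=50, set curr.next=prev(43) | reversed so far: 50 -> 43 -> 27
Step 4: curr=29, set curr.next=prev(50) | reversed so far: 29 -> 50 -> 43 -> 27

29 -> 50 -> 43 -> 27 -> None


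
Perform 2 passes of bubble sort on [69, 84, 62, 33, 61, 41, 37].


Initial: [69, 84, 62, 33, 61, 41, 37]
Pass 1: [69, 62, 33, 61, 41, 37, 84] (5 swaps)
Pass 2: [62, 33, 61, 41, 37, 69, 84] (5 swaps)

After 2 passes: [62, 33, 61, 41, 37, 69, 84]


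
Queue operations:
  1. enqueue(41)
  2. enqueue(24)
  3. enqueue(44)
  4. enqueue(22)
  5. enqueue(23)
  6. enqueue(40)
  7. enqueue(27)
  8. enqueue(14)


enqueue(41) -> [41]
enqueue(24) -> [41, 24]
enqueue(44) -> [41, 24, 44]
enqueue(22) -> [41, 24, 44, 22]
enqueue(23) -> [41, 24, 44, 22, 23]
enqueue(40) -> [41, 24, 44, 22, 23, 40]
enqueue(27) -> [41, 24, 44, 22, 23, 40, 27]
enqueue(14) -> [41, 24, 44, 22, 23, 40, 27, 14]

Final queue: [41, 24, 44, 22, 23, 40, 27, 14]


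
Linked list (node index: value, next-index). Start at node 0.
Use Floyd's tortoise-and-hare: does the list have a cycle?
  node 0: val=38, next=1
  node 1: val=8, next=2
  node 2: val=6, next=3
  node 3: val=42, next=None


Floyd's tortoise (slow, +1) and hare (fast, +2):
  init: slow=0, fast=0
  step 1: slow=1, fast=2
  step 2: fast 2->3->None, no cycle

Cycle: no


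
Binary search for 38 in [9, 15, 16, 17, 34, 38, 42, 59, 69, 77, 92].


Step 1: lo=0, hi=10, mid=5, val=38

Found at index 5


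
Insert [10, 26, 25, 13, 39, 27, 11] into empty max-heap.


Insert 10: [10]
Insert 26: [26, 10]
Insert 25: [26, 10, 25]
Insert 13: [26, 13, 25, 10]
Insert 39: [39, 26, 25, 10, 13]
Insert 27: [39, 26, 27, 10, 13, 25]
Insert 11: [39, 26, 27, 10, 13, 25, 11]

Final heap: [39, 26, 27, 10, 13, 25, 11]


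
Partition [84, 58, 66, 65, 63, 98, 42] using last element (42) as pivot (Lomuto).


Pivot: 42
Place pivot at 0: [42, 58, 66, 65, 63, 98, 84]

Partitioned: [42, 58, 66, 65, 63, 98, 84]


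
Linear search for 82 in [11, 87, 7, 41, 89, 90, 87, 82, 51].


i=0: 11!=82
i=1: 87!=82
i=2: 7!=82
i=3: 41!=82
i=4: 89!=82
i=5: 90!=82
i=6: 87!=82
i=7: 82==82 found!

Found at 7, 8 comps


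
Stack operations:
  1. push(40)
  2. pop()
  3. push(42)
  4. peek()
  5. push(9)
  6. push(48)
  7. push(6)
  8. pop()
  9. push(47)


push(40) -> [40]
pop()->40, []
push(42) -> [42]
peek()->42
push(9) -> [42, 9]
push(48) -> [42, 9, 48]
push(6) -> [42, 9, 48, 6]
pop()->6, [42, 9, 48]
push(47) -> [42, 9, 48, 47]

Final stack: [42, 9, 48, 47]


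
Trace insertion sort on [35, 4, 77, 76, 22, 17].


Initial: [35, 4, 77, 76, 22, 17]
Insert 4: [4, 35, 77, 76, 22, 17]
Insert 77: [4, 35, 77, 76, 22, 17]
Insert 76: [4, 35, 76, 77, 22, 17]
Insert 22: [4, 22, 35, 76, 77, 17]
Insert 17: [4, 17, 22, 35, 76, 77]

Sorted: [4, 17, 22, 35, 76, 77]


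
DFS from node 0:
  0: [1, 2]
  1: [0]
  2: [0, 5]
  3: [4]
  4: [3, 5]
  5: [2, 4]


Visit 0, push [2, 1]
Visit 1, push []
Visit 2, push [5]
Visit 5, push [4]
Visit 4, push [3]
Visit 3, push []

DFS order: [0, 1, 2, 5, 4, 3]


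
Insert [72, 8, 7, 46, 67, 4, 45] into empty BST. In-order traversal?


Insert 72: root
Insert 8: L from 72
Insert 7: L from 72 -> L from 8
Insert 46: L from 72 -> R from 8
Insert 67: L from 72 -> R from 8 -> R from 46
Insert 4: L from 72 -> L from 8 -> L from 7
Insert 45: L from 72 -> R from 8 -> L from 46

In-order: [4, 7, 8, 45, 46, 67, 72]


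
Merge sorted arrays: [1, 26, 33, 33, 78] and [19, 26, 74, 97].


Take 1 from A
Take 19 from B
Take 26 from A
Take 26 from B
Take 33 from A
Take 33 from A
Take 74 from B
Take 78 from A

Merged: [1, 19, 26, 26, 33, 33, 74, 78, 97]


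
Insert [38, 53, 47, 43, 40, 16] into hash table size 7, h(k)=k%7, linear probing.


Insert 38: h=3 -> slot 3
Insert 53: h=4 -> slot 4
Insert 47: h=5 -> slot 5
Insert 43: h=1 -> slot 1
Insert 40: h=5, 1 probes -> slot 6
Insert 16: h=2 -> slot 2

Table: [None, 43, 16, 38, 53, 47, 40]


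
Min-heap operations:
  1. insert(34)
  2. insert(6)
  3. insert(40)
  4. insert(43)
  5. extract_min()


insert(34) -> [34]
insert(6) -> [6, 34]
insert(40) -> [6, 34, 40]
insert(43) -> [6, 34, 40, 43]
extract_min()->6, [34, 43, 40]

Final heap: [34, 43, 40]


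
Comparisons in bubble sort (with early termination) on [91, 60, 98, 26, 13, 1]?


Algorithm: bubble sort (with early termination)
Input: [91, 60, 98, 26, 13, 1]
Sorted: [1, 13, 26, 60, 91, 98]

15


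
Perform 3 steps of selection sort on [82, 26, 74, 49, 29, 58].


Initial: [82, 26, 74, 49, 29, 58]
Step 1: min=26 at 1
  Swap: [26, 82, 74, 49, 29, 58]
Step 2: min=29 at 4
  Swap: [26, 29, 74, 49, 82, 58]
Step 3: min=49 at 3
  Swap: [26, 29, 49, 74, 82, 58]

After 3 steps: [26, 29, 49, 74, 82, 58]


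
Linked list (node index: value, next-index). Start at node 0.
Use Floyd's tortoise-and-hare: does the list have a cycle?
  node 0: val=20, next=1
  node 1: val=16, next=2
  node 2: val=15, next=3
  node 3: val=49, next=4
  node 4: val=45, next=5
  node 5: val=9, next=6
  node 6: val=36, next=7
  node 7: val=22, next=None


Floyd's tortoise (slow, +1) and hare (fast, +2):
  init: slow=0, fast=0
  step 1: slow=1, fast=2
  step 2: slow=2, fast=4
  step 3: slow=3, fast=6
  step 4: fast 6->7->None, no cycle

Cycle: no


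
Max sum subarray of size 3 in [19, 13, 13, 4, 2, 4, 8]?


[0:3]: 45
[1:4]: 30
[2:5]: 19
[3:6]: 10
[4:7]: 14

Max: 45 at [0:3]


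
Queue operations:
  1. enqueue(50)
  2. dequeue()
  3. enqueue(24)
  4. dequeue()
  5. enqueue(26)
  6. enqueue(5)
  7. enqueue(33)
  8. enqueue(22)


enqueue(50) -> [50]
dequeue()->50, []
enqueue(24) -> [24]
dequeue()->24, []
enqueue(26) -> [26]
enqueue(5) -> [26, 5]
enqueue(33) -> [26, 5, 33]
enqueue(22) -> [26, 5, 33, 22]

Final queue: [26, 5, 33, 22]


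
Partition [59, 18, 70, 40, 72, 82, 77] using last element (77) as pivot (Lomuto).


Pivot: 77
  59 <= 77: advance i (no swap)
  18 <= 77: advance i (no swap)
  70 <= 77: advance i (no swap)
  40 <= 77: advance i (no swap)
  72 <= 77: advance i (no swap)
Place pivot at 5: [59, 18, 70, 40, 72, 77, 82]

Partitioned: [59, 18, 70, 40, 72, 77, 82]


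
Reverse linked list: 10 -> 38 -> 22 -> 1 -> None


Step 1: curr=10, set curr.next=prev(None) | reversed so far: 10
Step 2: curr=38, set curr.next=prev(10) | reversed so far: 38 -> 10
Step 3: curr=22, set curr.next=prev(38) | reversed so far: 22 -> 38 -> 10
Step 4: curr=1, set curr.next=prev(22) | reversed so far: 1 -> 22 -> 38 -> 10

1 -> 22 -> 38 -> 10 -> None


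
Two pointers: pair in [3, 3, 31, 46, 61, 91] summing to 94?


lo=0(3)+hi=5(91)=94

Yes: 3+91=94


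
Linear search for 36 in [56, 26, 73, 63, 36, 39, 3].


i=0: 56!=36
i=1: 26!=36
i=2: 73!=36
i=3: 63!=36
i=4: 36==36 found!

Found at 4, 5 comps


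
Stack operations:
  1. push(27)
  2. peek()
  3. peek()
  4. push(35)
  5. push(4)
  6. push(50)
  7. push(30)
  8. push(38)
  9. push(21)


push(27) -> [27]
peek()->27
peek()->27
push(35) -> [27, 35]
push(4) -> [27, 35, 4]
push(50) -> [27, 35, 4, 50]
push(30) -> [27, 35, 4, 50, 30]
push(38) -> [27, 35, 4, 50, 30, 38]
push(21) -> [27, 35, 4, 50, 30, 38, 21]

Final stack: [27, 35, 4, 50, 30, 38, 21]


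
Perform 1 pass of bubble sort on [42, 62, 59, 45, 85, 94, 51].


Initial: [42, 62, 59, 45, 85, 94, 51]
Pass 1: [42, 59, 45, 62, 85, 51, 94] (3 swaps)

After 1 pass: [42, 59, 45, 62, 85, 51, 94]


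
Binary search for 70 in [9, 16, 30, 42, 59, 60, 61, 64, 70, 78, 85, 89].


Step 1: lo=0, hi=11, mid=5, val=60
Step 2: lo=6, hi=11, mid=8, val=70

Found at index 8


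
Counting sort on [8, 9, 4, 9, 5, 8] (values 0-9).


Input: [8, 9, 4, 9, 5, 8]
Counts: [0, 0, 0, 0, 1, 1, 0, 0, 2, 2]

Sorted: [4, 5, 8, 8, 9, 9]


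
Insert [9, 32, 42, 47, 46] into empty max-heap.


Insert 9: [9]
Insert 32: [32, 9]
Insert 42: [42, 9, 32]
Insert 47: [47, 42, 32, 9]
Insert 46: [47, 46, 32, 9, 42]

Final heap: [47, 46, 32, 9, 42]


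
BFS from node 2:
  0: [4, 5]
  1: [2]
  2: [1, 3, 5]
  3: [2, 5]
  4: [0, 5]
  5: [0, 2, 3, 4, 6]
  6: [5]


Visit 2, enqueue [1, 3, 5]
Visit 1, enqueue []
Visit 3, enqueue []
Visit 5, enqueue [0, 4, 6]
Visit 0, enqueue []
Visit 4, enqueue []
Visit 6, enqueue []

BFS order: [2, 1, 3, 5, 0, 4, 6]


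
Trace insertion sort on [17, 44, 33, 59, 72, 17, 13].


Initial: [17, 44, 33, 59, 72, 17, 13]
Insert 44: [17, 44, 33, 59, 72, 17, 13]
Insert 33: [17, 33, 44, 59, 72, 17, 13]
Insert 59: [17, 33, 44, 59, 72, 17, 13]
Insert 72: [17, 33, 44, 59, 72, 17, 13]
Insert 17: [17, 17, 33, 44, 59, 72, 13]
Insert 13: [13, 17, 17, 33, 44, 59, 72]

Sorted: [13, 17, 17, 33, 44, 59, 72]


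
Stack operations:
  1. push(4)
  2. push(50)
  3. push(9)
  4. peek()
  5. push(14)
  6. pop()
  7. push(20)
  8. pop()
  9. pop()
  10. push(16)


push(4) -> [4]
push(50) -> [4, 50]
push(9) -> [4, 50, 9]
peek()->9
push(14) -> [4, 50, 9, 14]
pop()->14, [4, 50, 9]
push(20) -> [4, 50, 9, 20]
pop()->20, [4, 50, 9]
pop()->9, [4, 50]
push(16) -> [4, 50, 16]

Final stack: [4, 50, 16]


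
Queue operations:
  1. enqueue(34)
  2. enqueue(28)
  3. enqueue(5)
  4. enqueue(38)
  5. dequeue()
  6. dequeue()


enqueue(34) -> [34]
enqueue(28) -> [34, 28]
enqueue(5) -> [34, 28, 5]
enqueue(38) -> [34, 28, 5, 38]
dequeue()->34, [28, 5, 38]
dequeue()->28, [5, 38]

Final queue: [5, 38]


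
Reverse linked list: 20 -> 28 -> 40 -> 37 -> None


Step 1: curr=20, set curr.next=prev(None) | reversed so far: 20
Step 2: curr=28, set curr.next=prev(20) | reversed so far: 28 -> 20
Step 3: curr=40, set curr.next=prev(28) | reversed so far: 40 -> 28 -> 20
Step 4: curr=37, set curr.next=prev(40) | reversed so far: 37 -> 40 -> 28 -> 20

37 -> 40 -> 28 -> 20 -> None


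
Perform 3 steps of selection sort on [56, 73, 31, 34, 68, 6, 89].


Initial: [56, 73, 31, 34, 68, 6, 89]
Step 1: min=6 at 5
  Swap: [6, 73, 31, 34, 68, 56, 89]
Step 2: min=31 at 2
  Swap: [6, 31, 73, 34, 68, 56, 89]
Step 3: min=34 at 3
  Swap: [6, 31, 34, 73, 68, 56, 89]

After 3 steps: [6, 31, 34, 73, 68, 56, 89]
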